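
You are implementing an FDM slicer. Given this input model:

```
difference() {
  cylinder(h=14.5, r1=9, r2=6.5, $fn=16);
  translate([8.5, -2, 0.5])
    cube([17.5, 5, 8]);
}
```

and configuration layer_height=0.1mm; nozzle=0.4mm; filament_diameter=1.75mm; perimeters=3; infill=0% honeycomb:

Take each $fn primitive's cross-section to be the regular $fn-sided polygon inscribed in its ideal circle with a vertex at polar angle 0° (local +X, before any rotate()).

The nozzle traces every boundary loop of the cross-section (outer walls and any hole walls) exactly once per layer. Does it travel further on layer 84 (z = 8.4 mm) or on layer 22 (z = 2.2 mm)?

Layer 84 (z = 8.4): the cone (r1=9→r2=6.5) has section circumradius 7.552 here — a regular 16-gon (perimeter = 2·16·7.552·sin(180°/16) = 47.14 mm); the cube at (8.5, -2) (footprint 17.5×5) is included at this height (perimeter 45.00 mm); Subtracting the remaining from the first: starting from the cone, the 17.5×5 cube at (8.5, -2) misses the remaining region (no effect) — boundary = 47.14 mm. So its perimeter = 47.14 mm. Layer 22 (z = 2.2): the cone (r1=9→r2=6.5) has section circumradius 8.621 here — a regular 16-gon (perimeter = 2·16·8.621·sin(180°/16) = 53.82 mm); the cube at (8.5, -2) (footprint 17.5×5) is included at this height (perimeter 45.00 mm); After the difference (first − rest): starting from the cone, the 17.5×5 cube at (8.5, -2) partially overlaps it — only the 0.07 mm² overlap (of its 87.50 mm²) is removed, clipping the outline — boundary = 53.79 mm. So its perimeter = 53.79 mm. Layer 22 is larger (53.79 vs 47.14 mm).

layer 22 (z = 2.2 mm)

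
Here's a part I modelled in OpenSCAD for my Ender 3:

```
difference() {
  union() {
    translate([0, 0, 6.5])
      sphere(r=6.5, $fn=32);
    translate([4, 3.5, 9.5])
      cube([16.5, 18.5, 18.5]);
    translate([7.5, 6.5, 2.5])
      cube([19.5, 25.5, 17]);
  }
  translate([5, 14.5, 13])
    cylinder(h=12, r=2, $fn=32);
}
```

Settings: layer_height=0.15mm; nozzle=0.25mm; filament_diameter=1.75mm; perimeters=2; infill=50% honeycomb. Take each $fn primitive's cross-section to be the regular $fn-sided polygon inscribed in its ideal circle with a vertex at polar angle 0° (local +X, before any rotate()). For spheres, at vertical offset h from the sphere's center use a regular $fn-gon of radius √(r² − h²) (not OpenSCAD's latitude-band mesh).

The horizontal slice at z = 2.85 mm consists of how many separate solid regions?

2

At z = 2.85 mm: the r=6.5 sphere slices to a regular 32-gon of circumradius 5.378 (√(r²−h²) with h=3.65 from center); the cube at (4, 3.5) is absent (z outside [9.5, 28]); the 19.5×25.5 cube at (7.5, 6.5) contributes its full rectangle; Merging all regions: the 2 present regions are separate (no shared area or edge), so areas and boundary lengths simply add and each stays a separate island — 2 connected regions; the cylinder at (5, 14.5) is absent (z outside [13, 25]); Subtracting the remaining from the first: none of the subtracted shapes is present at this height, so that combined region is unchanged — 2 connected regions. The result has 2 disconnected regions.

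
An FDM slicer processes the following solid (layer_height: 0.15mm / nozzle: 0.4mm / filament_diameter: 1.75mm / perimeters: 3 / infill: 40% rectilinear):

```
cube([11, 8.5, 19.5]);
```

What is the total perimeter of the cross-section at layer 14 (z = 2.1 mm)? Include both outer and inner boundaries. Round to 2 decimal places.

At z = 2.1 mm: the cube (footprint 11×8.5) is included at this height (perimeter 39.00 mm). Overall, the cross-section is a single solid region. Total boundary length (outer) = 39.00 mm.

39.00 mm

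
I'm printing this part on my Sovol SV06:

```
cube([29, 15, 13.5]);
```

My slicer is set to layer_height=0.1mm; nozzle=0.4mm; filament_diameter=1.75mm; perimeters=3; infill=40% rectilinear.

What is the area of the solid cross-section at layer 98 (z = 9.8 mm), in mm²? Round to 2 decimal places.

435.00 mm²

At z = 9.8 mm: the cube (footprint 29×15) is included at this height (area 435.00 mm²). Overall, the cross-section is a single solid region. Net area = 435.00 mm².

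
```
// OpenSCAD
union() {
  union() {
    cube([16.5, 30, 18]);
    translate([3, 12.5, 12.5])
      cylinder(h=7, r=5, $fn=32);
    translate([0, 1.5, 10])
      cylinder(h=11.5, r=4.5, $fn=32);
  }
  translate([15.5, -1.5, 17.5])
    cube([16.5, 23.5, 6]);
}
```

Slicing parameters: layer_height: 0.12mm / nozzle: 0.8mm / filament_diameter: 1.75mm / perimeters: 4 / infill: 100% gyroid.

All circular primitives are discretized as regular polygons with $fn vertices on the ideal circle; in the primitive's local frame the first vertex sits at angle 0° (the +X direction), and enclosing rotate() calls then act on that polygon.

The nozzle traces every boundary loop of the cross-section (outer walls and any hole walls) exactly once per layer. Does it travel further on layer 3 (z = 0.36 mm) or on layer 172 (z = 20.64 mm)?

layer 172 (z = 20.64 mm)

Layer 3 (z = 0.36): the 16.5×30 cube contributes its full rectangle (perimeter 93.00 mm); the cylinder at (3, 12.5) is not intersected at this z (z outside [12.5, 19.5]); the cylinder at (0, 1.5) does not reach this height (z outside [10, 21.5]); Merging all regions: only the 16.5×30 cube is present, so the union is just that shape — boundary = 93.00 mm; the cube at (15.5, -1.5) is absent (z outside [17.5, 23.5]); Merging all regions: only the result so far is present, so the union is just that shape — boundary = 93.00 mm. So its perimeter = 93.00 mm. Layer 172 (z = 20.64): the cube is absent (z outside [0, 18]); the cylinder at (3, 12.5) does not reach this height (z outside [12.5, 19.5]); the cylinder at (0, 1.5): section is a regular 32-gon, circumradius r=4.5 (perimeter = 2·32·4.500·sin(180°/32) = 28.23 mm); Merging all regions: only the r=4.5 cylinder at (0, 1.5) is present, so the union is just that shape — boundary = 28.23 mm; the cube at (15.5, -1.5) (footprint 16.5×23.5) is included at this height (perimeter 80.00 mm); Taking the union: the 2 present regions are separate (no shared area or edge), so areas and boundary lengths simply add and each stays a separate island — boundary = 108.23 mm. So its perimeter = 108.23 mm. Layer 172 is larger (108.23 vs 93.00 mm).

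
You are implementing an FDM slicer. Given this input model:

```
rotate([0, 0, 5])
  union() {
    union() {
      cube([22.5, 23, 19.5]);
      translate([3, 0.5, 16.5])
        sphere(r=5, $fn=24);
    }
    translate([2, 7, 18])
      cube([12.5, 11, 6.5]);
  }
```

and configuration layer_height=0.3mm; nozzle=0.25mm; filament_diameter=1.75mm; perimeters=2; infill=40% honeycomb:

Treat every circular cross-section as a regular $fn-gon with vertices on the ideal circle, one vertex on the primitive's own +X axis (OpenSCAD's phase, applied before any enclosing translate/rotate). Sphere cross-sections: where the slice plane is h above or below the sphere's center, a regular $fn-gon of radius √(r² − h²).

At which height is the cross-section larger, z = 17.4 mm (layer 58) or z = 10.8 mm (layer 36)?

Layer 58 (z = 17.4): the cube (footprint 22.5×23) is included at this height (area 517.50 mm²); the r=5 sphere at (3, 0.5) contributes a regular 24-gon of circumradius √(5²−0.9²) = 4.918 (area = (24/2)·4.918²·sin(360°/24) = 75.13 mm²); Taking the union: the regions partially overlap — summed areas 592.63 mm² minus the doubly-counted overlap 36.41 mm² gives 556.22 mm² — area = 556.22 mm²; the cube at (2, 7) is not intersected at this z (z outside [18, 24.5]); Taking the union: only the result so far is present, so the union is just that shape — area = 556.22 mm²; (whole slice rotated 5° about Z — lengths, areas and connectivity unchanged). So its area = 556.22 mm². Layer 36 (z = 10.8): the cube (footprint 22.5×23) is included at this height (area 517.50 mm²); the sphere at (3, 0.5) does not reach this height (|z−center|=5.700 > r=5); Merging all regions: only the 22.5×23 cube is present, so the union is just that shape — area = 517.50 mm²; the cube at (2, 7) does not reach this height (z outside [18, 24.5]); Combining (union): only the result so far is present, so the union is just that shape — area = 517.50 mm²; (rotated 5° about Z; rotation is an isometry so areas/perimeters/island counts are preserved). So its area = 517.50 mm². Layer 58 is larger (556.22 vs 517.50 mm²).

layer 58 (z = 17.4 mm)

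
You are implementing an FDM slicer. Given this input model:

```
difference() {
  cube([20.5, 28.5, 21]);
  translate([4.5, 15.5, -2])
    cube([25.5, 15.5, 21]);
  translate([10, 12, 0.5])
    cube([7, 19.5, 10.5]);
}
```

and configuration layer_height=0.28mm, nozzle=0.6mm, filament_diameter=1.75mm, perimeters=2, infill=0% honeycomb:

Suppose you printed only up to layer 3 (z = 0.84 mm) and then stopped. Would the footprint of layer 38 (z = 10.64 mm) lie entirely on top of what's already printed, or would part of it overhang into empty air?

entirely on top

Compare the two slices. At z = 0.84: the cube is present — its section is the full 20.5×28.5 rectangle (area 584.25 mm²); the cube at (4.5, 15.5) (footprint 25.5×15.5) is included at this height (area 395.25 mm²); the cube at (10, 12) (footprint 7×19.5) is included at this height (area 136.50 mm²); After the difference (first − rest): starting from the 20.5×28.5 cube (584.25 mm²), the 25.5×15.5 cube at (4.5, 15.5) partially overlaps it — only the 208.00 mm² overlap (of its 395.25 mm²) is removed, clipping the outline; the 7×19.5 cube at (10, 12) partially overlaps it — only the 24.50 mm² overlap (of its 136.50 mm²) is removed, clipping the outline — area = 351.75 mm². At z = 10.64: the 20.5×28.5 cube contributes its full rectangle (area 584.25 mm²); the cube at (4.5, 15.5) (footprint 25.5×15.5) is included at this height (area 395.25 mm²); the cube at (10, 12) (footprint 7×19.5) is included at this height (area 136.50 mm²); Taking the first minus the rest: starting from the 20.5×28.5 cube (584.25 mm²), the 25.5×15.5 cube at (4.5, 15.5) partially overlaps it — only the 208.00 mm² overlap (of its 395.25 mm²) is removed, clipping the outline; the 7×19.5 cube at (10, 12) partially overlaps it — only the 24.50 mm² overlap (of its 136.50 mm²) is removed, clipping the outline — area = 351.75 mm². Checking containment: the cross-section at z = 10.64 is a subset of the cross-section at z = 0.84.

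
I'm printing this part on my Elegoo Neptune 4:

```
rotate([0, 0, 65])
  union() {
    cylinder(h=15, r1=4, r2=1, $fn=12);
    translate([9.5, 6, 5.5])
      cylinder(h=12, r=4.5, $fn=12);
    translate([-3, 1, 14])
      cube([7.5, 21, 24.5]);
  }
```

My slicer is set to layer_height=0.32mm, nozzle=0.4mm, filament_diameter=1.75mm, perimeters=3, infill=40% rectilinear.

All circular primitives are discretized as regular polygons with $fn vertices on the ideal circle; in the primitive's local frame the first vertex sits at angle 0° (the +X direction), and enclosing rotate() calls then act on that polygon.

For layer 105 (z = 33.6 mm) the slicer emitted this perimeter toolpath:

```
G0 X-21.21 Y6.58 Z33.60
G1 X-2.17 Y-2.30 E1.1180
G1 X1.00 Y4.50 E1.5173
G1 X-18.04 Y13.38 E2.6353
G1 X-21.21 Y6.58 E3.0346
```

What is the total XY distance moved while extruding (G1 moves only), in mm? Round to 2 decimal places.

Sum the Euclidean lengths of each G1 segment: total = 57.02 mm.

57.02 mm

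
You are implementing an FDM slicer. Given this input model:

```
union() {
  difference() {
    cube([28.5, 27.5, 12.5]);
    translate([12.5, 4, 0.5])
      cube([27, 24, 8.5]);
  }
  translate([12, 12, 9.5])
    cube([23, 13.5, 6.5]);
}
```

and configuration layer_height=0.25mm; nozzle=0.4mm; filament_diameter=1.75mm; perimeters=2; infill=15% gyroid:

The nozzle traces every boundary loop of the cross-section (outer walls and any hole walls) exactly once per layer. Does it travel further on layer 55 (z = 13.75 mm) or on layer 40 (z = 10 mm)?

Layer 55 (z = 13.75): the cube is absent (z outside [0, 12.5]); the cube at (12.5, 4) is not intersected at this z (z outside [0.5, 9]); After the difference (first − rest): the first operand is absent here, so nothing remains; the cube at (12, 12) (footprint 23×13.5) is included at this height (perimeter 73.00 mm); Merging all regions: only the 23×13.5 cube at (12, 12) is present, so the union is just that shape — boundary = 73.00 mm. So its perimeter = 73.00 mm. Layer 40 (z = 10): the cube is present — its section is the full 28.5×27.5 rectangle (perimeter 112.00 mm); the cube at (12.5, 4) is absent (z outside [0.5, 9]); Taking the first minus the rest: none of the subtracted shapes is present at this height, so the 28.5×27.5 cube is unchanged — boundary = 112.00 mm; the 23×13.5 cube at (12, 12) contributes its full rectangle (perimeter 73.00 mm); Combining (union): the regions partially overlap (shared area 222.75 mm²), so the edge portions inside another operand are dropped and the merged outline is re-measured after clipping — boundary = 125.00 mm. So its perimeter = 125.00 mm. Layer 40 is larger (125.00 vs 73.00 mm).

layer 40 (z = 10 mm)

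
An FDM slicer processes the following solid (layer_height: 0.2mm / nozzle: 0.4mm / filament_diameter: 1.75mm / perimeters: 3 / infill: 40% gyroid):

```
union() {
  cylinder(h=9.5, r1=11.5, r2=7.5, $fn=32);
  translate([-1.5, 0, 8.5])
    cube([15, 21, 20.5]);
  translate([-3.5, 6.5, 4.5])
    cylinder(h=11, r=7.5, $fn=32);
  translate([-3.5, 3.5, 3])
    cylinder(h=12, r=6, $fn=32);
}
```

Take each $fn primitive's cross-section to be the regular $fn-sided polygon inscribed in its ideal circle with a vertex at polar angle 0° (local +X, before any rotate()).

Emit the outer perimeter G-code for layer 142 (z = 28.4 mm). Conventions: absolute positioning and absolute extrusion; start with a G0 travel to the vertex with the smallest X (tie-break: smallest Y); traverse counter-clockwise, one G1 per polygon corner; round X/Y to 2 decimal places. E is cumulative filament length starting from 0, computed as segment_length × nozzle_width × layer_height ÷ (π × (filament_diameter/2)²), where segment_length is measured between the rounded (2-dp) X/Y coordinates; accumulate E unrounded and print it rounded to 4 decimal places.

At z = 28.4 mm: the cone does not reach this height (z outside [0, 9.5]); the cube at (-1.5, 0) (footprint 15×21) is included at this height; the cylinder at (-3.5, 6.5) does not reach this height (z outside [4.5, 15.5]); the cylinder at (-3.5, 3.5) is absent (z outside [3, 15]); Merging all regions: only the 15×21 cube at (-1.5, 0) is present, so the union is just that shape — 1 connected region. The outline is a single polygon with 4 vertices. Extrusion per mm of travel: 0.4 × 0.2 / (π × 0.875²) = 0.033260. Accumulating E over each segment gives final E = 2.3947.

G0 X-1.50 Y0.00 Z28.40
G1 X13.50 Y0.00 E0.4989
G1 X13.50 Y21.00 E1.1974
G1 X-1.50 Y21.00 E1.6963
G1 X-1.50 Y0.00 E2.3947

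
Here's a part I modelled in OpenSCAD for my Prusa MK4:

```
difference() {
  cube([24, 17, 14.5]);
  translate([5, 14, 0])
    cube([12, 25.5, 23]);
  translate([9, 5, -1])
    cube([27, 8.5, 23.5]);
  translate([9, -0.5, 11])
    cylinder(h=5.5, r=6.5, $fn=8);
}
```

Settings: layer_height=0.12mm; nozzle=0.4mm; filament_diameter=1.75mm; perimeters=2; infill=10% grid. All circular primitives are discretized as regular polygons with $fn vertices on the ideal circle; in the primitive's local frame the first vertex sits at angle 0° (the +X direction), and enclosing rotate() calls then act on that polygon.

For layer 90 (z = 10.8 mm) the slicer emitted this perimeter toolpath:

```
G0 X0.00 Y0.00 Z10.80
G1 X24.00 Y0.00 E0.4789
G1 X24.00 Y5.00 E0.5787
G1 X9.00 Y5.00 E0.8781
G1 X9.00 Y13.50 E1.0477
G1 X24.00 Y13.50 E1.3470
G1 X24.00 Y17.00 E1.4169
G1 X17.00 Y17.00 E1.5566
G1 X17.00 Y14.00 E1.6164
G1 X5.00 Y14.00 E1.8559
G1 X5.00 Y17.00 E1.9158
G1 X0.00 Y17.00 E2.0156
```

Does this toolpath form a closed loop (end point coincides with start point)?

no

Start point (G0): (0.00, 0.00). End point (last G1): the path does not return to the start — open.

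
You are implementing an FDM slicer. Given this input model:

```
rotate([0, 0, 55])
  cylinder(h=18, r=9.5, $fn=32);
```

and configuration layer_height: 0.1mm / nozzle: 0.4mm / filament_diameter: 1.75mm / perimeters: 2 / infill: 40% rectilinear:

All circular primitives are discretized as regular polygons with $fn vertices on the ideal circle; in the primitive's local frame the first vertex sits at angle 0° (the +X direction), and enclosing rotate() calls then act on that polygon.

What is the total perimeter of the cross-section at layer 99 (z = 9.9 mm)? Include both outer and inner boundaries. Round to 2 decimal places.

At z = 9.9 mm: the r=9.5 cylinder gives a regular 32-gon of circumradius 9.5 (constant along its height) (perimeter = 2·32·9.500·sin(180°/32) = 59.59 mm); (whole slice rotated 55° about Z — lengths, areas and connectivity unchanged). Overall, the cross-section is a single solid region. Total boundary length (outer) = 59.59 mm.

59.59 mm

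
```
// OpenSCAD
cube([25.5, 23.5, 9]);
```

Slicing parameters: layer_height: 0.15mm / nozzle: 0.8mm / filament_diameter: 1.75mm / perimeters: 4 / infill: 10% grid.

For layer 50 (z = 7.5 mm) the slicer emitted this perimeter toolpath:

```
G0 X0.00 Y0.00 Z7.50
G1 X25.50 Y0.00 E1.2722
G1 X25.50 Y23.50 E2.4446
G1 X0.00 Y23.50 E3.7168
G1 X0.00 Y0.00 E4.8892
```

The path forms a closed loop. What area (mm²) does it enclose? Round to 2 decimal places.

Apply the shoelace formula to the sequence of (X, Y) vertices; enclosed area = 599.25 mm².

599.25 mm²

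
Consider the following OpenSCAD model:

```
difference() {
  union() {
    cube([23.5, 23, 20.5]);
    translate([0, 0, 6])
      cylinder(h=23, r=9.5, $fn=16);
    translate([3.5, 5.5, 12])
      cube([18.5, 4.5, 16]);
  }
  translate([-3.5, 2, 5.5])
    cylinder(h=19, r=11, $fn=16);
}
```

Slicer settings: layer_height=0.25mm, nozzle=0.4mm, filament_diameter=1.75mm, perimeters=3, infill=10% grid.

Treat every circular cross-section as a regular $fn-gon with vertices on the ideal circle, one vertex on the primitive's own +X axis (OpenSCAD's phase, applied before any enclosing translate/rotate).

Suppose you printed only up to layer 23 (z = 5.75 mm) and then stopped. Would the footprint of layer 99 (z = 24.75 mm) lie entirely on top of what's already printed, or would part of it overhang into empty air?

Compare the two slices. At z = 5.75: the 23.5×23 cube contributes its full rectangle (area 540.50 mm²); the cylinder does not reach this height (z outside [6, 29]); the cube at (3.5, 5.5) is absent (z outside [12, 28]); Combining (union): only the 23.5×23 cube is present, so the union is just that shape — area = 540.50 mm²; the r=11 cylinder at (-3.5, 2) gives a regular 16-gon of circumradius 11 (constant along its height) (area = (16/2)·11.000²·sin(360°/16) = 370.44 mm²); Taking the first minus the rest: starting from the result so far (540.50 mm²), the r=11 cylinder at (-3.5, 2) partially overlaps it — only the 69.93 mm² overlap (of its 370.44 mm²) is removed, clipping the outline — area = 470.57 mm². At z = 24.75: the cube does not reach this height (z outside [0, 20.5]); the r=9.5 cylinder contributes a regular 16-gon of circumradius 9.5 (area = (16/2)·9.500²·sin(360°/16) = 276.30 mm²); the cube at (3.5, 5.5) (footprint 18.5×4.5) is included at this height (area 83.25 mm²); Combining (union): the regions partially overlap — summed areas 359.55 mm² minus the doubly-counted overlap 7.87 mm² gives 351.68 mm² — area = 351.68 mm²; the cylinder at (-3.5, 2) does not reach this height (z outside [5.5, 24.5]); Taking the first minus the rest: none of the subtracted shapes is present at this height, so that combined region is unchanged — area = 351.68 mm². Checking containment: at z = 24.75 the cross-section extends beyond the z = 5.75 cross-section by about 269.10 mm².

part overhangs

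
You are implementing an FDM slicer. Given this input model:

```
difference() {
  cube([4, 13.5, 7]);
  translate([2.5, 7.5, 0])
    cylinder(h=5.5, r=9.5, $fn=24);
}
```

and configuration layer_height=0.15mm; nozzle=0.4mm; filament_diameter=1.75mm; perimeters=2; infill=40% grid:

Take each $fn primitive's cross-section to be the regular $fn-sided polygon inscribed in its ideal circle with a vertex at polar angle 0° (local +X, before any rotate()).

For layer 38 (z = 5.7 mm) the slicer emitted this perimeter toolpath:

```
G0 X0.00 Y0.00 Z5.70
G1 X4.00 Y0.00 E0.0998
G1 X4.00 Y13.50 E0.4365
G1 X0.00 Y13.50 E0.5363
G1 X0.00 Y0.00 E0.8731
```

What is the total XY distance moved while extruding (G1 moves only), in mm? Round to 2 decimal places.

35.00 mm

Sum the Euclidean lengths of each G1 segment: total = 35.00 mm.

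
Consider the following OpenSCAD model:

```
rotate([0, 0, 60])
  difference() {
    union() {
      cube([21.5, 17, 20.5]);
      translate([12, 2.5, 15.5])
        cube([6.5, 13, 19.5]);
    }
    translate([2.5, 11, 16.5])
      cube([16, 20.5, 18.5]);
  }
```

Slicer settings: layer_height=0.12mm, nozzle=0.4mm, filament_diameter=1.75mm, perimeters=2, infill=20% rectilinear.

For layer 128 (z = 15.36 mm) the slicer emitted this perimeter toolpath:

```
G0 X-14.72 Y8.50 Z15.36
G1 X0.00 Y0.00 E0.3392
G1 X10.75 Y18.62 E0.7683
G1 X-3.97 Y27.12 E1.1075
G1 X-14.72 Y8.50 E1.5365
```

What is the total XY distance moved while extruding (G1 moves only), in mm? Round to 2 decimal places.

Sum the Euclidean lengths of each G1 segment: total = 77.00 mm.

77.00 mm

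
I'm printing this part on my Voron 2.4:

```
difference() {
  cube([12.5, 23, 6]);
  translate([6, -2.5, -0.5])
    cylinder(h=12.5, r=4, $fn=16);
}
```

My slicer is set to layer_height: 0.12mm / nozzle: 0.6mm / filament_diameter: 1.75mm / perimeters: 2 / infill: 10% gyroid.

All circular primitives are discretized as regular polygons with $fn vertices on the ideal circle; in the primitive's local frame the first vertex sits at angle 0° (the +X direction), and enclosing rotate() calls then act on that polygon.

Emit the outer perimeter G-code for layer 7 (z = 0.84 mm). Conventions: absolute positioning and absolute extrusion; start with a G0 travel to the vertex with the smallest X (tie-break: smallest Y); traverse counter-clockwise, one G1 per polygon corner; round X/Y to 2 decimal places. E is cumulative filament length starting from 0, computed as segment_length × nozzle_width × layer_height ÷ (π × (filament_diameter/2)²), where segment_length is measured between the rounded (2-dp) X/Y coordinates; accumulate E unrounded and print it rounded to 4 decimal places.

G0 X0.00 Y0.00 Z0.84
G1 X2.95 Y0.00 E0.0883
G1 X3.17 Y0.33 E0.1002
G1 X4.47 Y1.20 E0.1470
G1 X6.00 Y1.50 E0.1937
G1 X7.53 Y1.20 E0.2403
G1 X8.83 Y0.33 E0.2872
G1 X9.05 Y0.00 E0.2990
G1 X12.50 Y0.00 E0.4023
G1 X12.50 Y23.00 E1.0908
G1 X0.00 Y23.00 E1.4650
G1 X0.00 Y0.00 E2.1535

At z = 0.84 mm: the cube (footprint 12.5×23) is included at this height; the cylinder at (6, -2.5): section is a regular 16-gon, circumradius r=4; Taking the first minus the rest: starting from the 12.5×23 cube, the r=4 cylinder at (6, -2.5) partially overlaps it — only the 6.18 mm² overlap (of its 48.98 mm²) is removed, clipping the outline — 1 connected region. The outline is a single polygon with 11 vertices. Extrusion per mm of travel: 0.6 × 0.12 / (π × 0.875²) = 0.029934. Accumulating E over each segment gives final E = 2.1535.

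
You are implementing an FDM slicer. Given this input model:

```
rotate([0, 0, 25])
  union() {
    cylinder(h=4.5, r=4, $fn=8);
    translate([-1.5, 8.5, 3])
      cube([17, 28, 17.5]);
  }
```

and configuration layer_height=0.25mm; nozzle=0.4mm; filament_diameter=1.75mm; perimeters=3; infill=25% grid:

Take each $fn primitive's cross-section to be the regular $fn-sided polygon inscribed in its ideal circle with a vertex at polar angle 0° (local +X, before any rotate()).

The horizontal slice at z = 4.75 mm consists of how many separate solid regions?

At z = 4.75 mm: the cylinder is not intersected at this z (z outside [0, 4.5]); the cube at (-1.5, 8.5) is present — its section is the full 17×28 rectangle; Merging all regions: only the 17×28 cube at (-1.5, 8.5) is present, so the union is just that shape — 1 connected region; (whole slice rotated 25° about Z — lengths, areas and connectivity unchanged). The result has 1 disconnected region.

1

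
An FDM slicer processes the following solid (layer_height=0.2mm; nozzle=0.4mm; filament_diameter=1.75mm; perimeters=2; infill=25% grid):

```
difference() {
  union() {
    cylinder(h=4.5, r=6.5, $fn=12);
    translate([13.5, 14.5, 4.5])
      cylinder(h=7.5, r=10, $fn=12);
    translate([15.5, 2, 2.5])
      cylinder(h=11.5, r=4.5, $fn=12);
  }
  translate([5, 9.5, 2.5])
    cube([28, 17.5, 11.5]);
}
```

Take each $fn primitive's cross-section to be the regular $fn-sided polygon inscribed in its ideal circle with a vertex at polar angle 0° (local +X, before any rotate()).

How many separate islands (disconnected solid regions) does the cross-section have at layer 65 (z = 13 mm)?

At z = 13 mm: the cylinder is not intersected at this z (z outside [0, 4.5]); the cylinder at (13.5, 14.5) is not intersected at this z (z outside [4.5, 12]); the r=4.5 cylinder at (15.5, 2) gives a regular 12-gon of circumradius 4.5 (constant along its height); Taking the union: only the r=4.5 cylinder at (15.5, 2) is present, so the union is just that shape — 1 connected region; the 28×17.5 cube at (5, 9.5) contributes its full rectangle; After the difference (first − rest): starting from the result so far, the 28×17.5 cube at (5, 9.5) misses the remaining region (no effect) — 1 connected region. Overall, the cross-section is a single solid region. Island count = 1.

1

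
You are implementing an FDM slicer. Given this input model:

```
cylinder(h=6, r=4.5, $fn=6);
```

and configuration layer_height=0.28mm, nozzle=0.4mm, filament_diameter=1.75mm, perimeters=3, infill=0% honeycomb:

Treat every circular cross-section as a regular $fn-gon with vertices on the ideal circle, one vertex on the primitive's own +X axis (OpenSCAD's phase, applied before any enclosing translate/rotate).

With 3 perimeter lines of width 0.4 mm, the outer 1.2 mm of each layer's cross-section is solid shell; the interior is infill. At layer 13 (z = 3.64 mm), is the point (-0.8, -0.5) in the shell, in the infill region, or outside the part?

At z = 3.64 mm: the r=4.5 cylinder gives a regular 6-gon of circumradius 4.5 (constant along its height). Overall, the cross-section is a single solid region. The nearest boundary edge runs (-4.50, 0.00)→(-2.25, -3.90); distance from the point to it = 2.95 mm. The point is inside the cross-section and 2.95 mm from the nearest boundary — more than the 1.2 mm shell width (3 × 0.4), so it's in the infill interior.

infill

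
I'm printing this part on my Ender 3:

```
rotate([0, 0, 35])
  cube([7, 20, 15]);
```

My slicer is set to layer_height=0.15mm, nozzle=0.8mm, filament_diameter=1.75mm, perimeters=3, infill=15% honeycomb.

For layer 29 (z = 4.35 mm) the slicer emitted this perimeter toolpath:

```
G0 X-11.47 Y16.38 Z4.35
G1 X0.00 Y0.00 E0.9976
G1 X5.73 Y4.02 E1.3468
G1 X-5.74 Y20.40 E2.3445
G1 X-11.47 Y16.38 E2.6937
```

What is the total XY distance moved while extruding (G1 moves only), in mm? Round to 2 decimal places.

Sum the Euclidean lengths of each G1 segment: total = 53.99 mm.

53.99 mm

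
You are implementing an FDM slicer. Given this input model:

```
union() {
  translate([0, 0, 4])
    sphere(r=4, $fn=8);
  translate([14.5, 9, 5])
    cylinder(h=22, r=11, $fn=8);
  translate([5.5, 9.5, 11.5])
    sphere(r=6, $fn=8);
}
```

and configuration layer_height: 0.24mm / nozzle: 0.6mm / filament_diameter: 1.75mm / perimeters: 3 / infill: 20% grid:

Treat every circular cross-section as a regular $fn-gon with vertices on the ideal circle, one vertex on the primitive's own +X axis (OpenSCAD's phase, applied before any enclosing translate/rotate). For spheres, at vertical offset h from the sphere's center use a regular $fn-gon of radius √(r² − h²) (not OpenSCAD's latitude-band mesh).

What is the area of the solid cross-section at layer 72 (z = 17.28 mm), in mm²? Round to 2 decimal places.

342.24 mm²

At z = 17.28 mm: the sphere does not reach this height (|z−center|=13.280 > r=4); the r=11 cylinder at (14.5, 9) contributes a regular 8-gon of circumradius 11 (area = (8/2)·11.000²·sin(360°/8) = 342.24 mm²); the sphere at (5.5, 9.5): section is a regular 8-gon, circumradius = √(r²−h²) = √(6²−5.78²) = 1.610 (area = (8/2)·1.610²·sin(360°/8) = 7.33 mm²); Taking the union: the r=6 sphere at (5.5, 9.5) lies entirely inside the r=11 cylinder at (14.5, 9), so the union is just the r=11 cylinder at (14.5, 9) — area = 342.24 mm². Overall, the cross-section is a single solid region. Net area = 342.24 mm².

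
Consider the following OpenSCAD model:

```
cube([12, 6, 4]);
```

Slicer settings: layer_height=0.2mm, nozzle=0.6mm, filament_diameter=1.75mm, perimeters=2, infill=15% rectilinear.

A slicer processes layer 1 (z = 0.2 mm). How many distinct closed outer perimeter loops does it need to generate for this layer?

1

At z = 0.2 mm: the 12×6 cube contributes its full rectangle. The result has 1 disconnected region.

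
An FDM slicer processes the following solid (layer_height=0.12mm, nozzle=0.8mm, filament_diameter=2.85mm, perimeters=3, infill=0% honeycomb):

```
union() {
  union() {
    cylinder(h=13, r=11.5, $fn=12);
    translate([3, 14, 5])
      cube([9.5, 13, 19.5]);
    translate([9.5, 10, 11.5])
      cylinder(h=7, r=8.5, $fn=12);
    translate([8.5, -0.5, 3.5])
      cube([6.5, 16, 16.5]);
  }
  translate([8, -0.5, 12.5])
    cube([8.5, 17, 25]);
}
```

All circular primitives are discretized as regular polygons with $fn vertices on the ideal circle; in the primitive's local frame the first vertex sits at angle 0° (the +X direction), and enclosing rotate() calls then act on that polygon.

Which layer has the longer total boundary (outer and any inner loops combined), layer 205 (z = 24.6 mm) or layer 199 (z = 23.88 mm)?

layer 199 (z = 23.88 mm)

Layer 205 (z = 24.6): the cylinder does not reach this height (z outside [0, 13]); the cube at (3, 14) is not intersected at this z (z outside [5, 24.5]); the cylinder at (9.5, 10) is absent (z outside [11.5, 18.5]); the cube at (8.5, -0.5) does not reach this height (z outside [3.5, 20]); Merging all regions: nothing is present at this height; the cube at (8, -0.5) is present — its section is the full 8.5×17 rectangle (perimeter 51.00 mm); Taking the union: only the 8.5×17 cube at (8, -0.5) is present, so the union is just that shape — boundary = 51.00 mm. So its perimeter = 51.00 mm. Layer 199 (z = 23.88): the cylinder is absent (z outside [0, 13]); the cube at (3, 14) (footprint 9.5×13) is included at this height (perimeter 45.00 mm); the cylinder at (9.5, 10) is not intersected at this z (z outside [11.5, 18.5]); the cube at (8.5, -0.5) is not intersected at this z (z outside [3.5, 20]); Merging all regions: only the 9.5×13 cube at (3, 14) is present, so the union is just that shape — boundary = 45.00 mm; the cube at (8, -0.5) is present — its section is the full 8.5×17 rectangle (perimeter 51.00 mm); Merging all regions: the regions partially overlap (shared area 11.25 mm²), so the edge portions inside another operand are dropped and the merged outline is re-measured after clipping — boundary = 82.00 mm. So its perimeter = 82.00 mm. Layer 199 is larger (82.00 vs 51.00 mm).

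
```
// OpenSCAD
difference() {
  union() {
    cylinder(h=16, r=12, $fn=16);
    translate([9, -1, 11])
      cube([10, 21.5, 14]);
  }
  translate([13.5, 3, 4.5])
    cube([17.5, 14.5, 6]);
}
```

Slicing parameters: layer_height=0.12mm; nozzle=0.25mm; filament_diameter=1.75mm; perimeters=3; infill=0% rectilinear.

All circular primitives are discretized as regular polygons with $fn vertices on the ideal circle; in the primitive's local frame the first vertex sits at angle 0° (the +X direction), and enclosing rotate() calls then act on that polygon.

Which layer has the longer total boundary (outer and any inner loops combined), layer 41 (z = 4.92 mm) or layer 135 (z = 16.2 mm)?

Layer 41 (z = 4.92): the r=12 cylinder gives a regular 16-gon of circumradius 12 (constant along its height) (perimeter = 2·16·12.000·sin(180°/16) = 74.91 mm); the cube at (9, -1) is not intersected at this z (z outside [11, 25]); Merging all regions: only the r=12 cylinder is present, so the union is just that shape — boundary = 74.91 mm; the 17.5×14.5 cube at (13.5, 3) contributes its full rectangle (perimeter 64.00 mm); Taking the first minus the rest: starting from that combined region, the 17.5×14.5 cube at (13.5, 3) misses the remaining region (no effect) — boundary = 74.91 mm. So its perimeter = 74.91 mm. Layer 135 (z = 16.2): the cylinder is absent (z outside [0, 16]); the cube at (9, -1) is present — its section is the full 10×21.5 rectangle (perimeter 63.00 mm); Combining (union): only the 10×21.5 cube at (9, -1) is present, so the union is just that shape — boundary = 63.00 mm; the cube at (13.5, 3) is not intersected at this z (z outside [4.5, 10.5]); Subtracting the remaining from the first: none of the subtracted shapes is present at this height, so that combined region is unchanged — boundary = 63.00 mm. So its perimeter = 63.00 mm. Layer 41 is larger (74.91 vs 63.00 mm).

layer 41 (z = 4.92 mm)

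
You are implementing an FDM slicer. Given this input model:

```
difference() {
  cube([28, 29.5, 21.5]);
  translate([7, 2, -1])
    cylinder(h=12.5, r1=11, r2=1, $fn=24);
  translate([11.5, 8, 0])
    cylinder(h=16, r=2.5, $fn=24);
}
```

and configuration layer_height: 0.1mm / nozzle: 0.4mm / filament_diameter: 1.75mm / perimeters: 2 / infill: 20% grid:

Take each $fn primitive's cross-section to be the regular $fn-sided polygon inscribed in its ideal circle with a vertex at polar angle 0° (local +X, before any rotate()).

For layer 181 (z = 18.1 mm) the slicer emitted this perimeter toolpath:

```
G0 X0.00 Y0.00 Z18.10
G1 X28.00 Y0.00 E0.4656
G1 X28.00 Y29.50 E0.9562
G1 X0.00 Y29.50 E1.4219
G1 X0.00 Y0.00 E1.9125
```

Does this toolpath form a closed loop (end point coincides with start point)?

Start point (G0): (0.00, 0.00). End point (last G1): the path returns to the start — closed.

yes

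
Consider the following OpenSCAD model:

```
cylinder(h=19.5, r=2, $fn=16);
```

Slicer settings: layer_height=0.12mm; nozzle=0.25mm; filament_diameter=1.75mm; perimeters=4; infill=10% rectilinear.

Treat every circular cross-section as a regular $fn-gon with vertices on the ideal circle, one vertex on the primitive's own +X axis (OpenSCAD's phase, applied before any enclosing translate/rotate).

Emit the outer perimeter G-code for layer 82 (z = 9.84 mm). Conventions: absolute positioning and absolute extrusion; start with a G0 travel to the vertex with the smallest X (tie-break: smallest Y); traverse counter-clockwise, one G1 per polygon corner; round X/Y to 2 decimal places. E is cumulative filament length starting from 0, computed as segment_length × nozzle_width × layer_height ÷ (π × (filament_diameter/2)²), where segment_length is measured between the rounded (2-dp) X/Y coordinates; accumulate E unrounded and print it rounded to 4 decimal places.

G0 X-2.00 Y0.00 Z9.84
G1 X-1.85 Y-0.77 E0.0098
G1 X-1.41 Y-1.41 E0.0195
G1 X-0.77 Y-1.85 E0.0292
G1 X0.00 Y-2.00 E0.0389
G1 X0.77 Y-1.85 E0.0487
G1 X1.41 Y-1.41 E0.0584
G1 X1.85 Y-0.77 E0.0681
G1 X2.00 Y0.00 E0.0779
G1 X1.85 Y0.77 E0.0877
G1 X1.41 Y1.41 E0.0974
G1 X0.77 Y1.85 E0.1070
G1 X0.00 Y2.00 E0.1168
G1 X-0.77 Y1.85 E0.1266
G1 X-1.41 Y1.41 E0.1363
G1 X-1.85 Y0.77 E0.1460
G1 X-2.00 Y0.00 E0.1558

At z = 9.84 mm: the cylinder: section is a regular 16-gon, circumradius r=2. The outline is a single polygon with 16 vertices. Extrusion per mm of travel: 0.25 × 0.12 / (π × 0.875²) = 0.012473. Accumulating E over each segment gives final E = 0.1558.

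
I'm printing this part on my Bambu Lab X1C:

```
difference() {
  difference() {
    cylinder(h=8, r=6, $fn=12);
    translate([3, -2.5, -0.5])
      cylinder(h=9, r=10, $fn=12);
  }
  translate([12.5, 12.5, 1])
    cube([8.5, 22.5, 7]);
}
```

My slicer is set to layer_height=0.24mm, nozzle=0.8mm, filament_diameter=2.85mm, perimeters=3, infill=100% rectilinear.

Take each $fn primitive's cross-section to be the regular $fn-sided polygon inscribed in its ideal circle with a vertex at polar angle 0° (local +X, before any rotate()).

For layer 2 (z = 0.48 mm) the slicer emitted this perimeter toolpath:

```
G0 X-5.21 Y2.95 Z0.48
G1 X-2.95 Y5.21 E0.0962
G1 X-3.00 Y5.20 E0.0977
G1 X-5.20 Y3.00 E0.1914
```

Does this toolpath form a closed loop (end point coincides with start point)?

no

Start point (G0): (-5.21, 2.95). End point (last G1): the path does not return to the start — open.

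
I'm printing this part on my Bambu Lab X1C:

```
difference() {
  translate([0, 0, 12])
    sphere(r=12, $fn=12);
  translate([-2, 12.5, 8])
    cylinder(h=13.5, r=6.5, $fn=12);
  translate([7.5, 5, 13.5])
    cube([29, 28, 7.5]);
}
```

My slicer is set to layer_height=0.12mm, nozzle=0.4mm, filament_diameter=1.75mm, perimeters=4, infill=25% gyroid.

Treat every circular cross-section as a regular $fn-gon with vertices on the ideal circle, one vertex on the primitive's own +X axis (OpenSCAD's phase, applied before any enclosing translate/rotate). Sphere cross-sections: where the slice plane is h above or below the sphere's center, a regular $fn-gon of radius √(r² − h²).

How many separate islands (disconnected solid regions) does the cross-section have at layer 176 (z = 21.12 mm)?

At z = 21.12 mm: the r=12 sphere slices to a regular 12-gon of circumradius 7.799 (√(r²−h²) with h=9.12 from center); the cylinder at (-2, 12.5): section is a regular 12-gon, circumradius r=6.5; the cube at (7.5, 5) is not intersected at this z (z outside [13.5, 21]); Subtracting the remaining from the first: starting from the r=12 sphere, the r=6.5 cylinder at (-2, 12.5) partially overlaps it — only the 5.28 mm² overlap (of its 126.75 mm²) is removed, clipping the outline — 1 connected region. Overall, the cross-section is a single solid region. Island count = 1.

1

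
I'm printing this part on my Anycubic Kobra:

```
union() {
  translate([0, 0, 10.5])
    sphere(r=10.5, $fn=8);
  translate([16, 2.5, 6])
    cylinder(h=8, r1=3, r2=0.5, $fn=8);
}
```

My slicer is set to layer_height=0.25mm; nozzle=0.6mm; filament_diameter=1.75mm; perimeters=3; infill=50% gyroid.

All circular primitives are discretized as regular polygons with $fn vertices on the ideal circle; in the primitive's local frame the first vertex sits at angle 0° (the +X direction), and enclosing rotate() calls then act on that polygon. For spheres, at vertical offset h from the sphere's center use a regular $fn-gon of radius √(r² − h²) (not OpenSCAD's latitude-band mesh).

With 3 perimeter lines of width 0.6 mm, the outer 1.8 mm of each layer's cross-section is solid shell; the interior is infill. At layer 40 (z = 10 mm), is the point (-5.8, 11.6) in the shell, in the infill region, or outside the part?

At z = 10 mm: the r=10.5 sphere slices to a regular 8-gon of circumradius 10.488 (√(r²−h²) with h=0.5 from center); the cone at (16, 2.5) contributes a regular 8-gon of circumradius 1.750 (interpolated between r1=3 and r2=0.5 at t=0.500); Combining (union): the 2 present regions are separate (no shared area or edge), so areas and boundary lengths simply add and each stays a separate island — 2 connected regions. Overall, the cross-section has 2 separate islands. The nearest boundary edge runs (-7.42, 7.42)→(0.00, 10.49); distance from the point to it = 3.25 mm. The point is not inside any of the regions above, so it lies outside the cross-section (3.25 mm from the nearest boundary).

outside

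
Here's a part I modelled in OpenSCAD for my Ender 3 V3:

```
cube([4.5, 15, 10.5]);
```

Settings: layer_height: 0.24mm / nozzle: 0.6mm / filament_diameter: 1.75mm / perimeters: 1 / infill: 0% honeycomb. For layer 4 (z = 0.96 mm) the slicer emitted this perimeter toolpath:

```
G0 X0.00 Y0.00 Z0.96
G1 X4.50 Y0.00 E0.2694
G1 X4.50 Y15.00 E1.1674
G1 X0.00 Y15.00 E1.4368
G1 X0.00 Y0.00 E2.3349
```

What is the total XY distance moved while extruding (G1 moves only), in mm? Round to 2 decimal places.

39.00 mm

Sum the Euclidean lengths of each G1 segment: total = 39.00 mm.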